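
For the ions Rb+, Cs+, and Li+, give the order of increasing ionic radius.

Li+ < Rb+ < Cs+

These ions sit in one column with identical charge. Each step down the periodic table adds a principal shell, increasing the radius.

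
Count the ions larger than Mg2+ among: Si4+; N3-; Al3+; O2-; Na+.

Each ion has 10 electrons. The ranking follows nuclear charge in reverse — greater Z gives a smaller radius. Si4+ (Z=14), Al3+ (Z=13), Mg2+ (Z=12), Na+ (Z=11), O2- (Z=8), N3- (Z=7).
Ordering all of them (including Mg2+) by radius gives Si4+ < Al3+ < Mg2+ < Na+ < O2- < N3-. That's 3.

3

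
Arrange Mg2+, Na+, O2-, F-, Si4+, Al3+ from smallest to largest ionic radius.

Si4+ < Al3+ < Mg2+ < Na+ < F- < O2-

All of these have 10 electrons (isoelectronic). With the same electron cloud, the ion with the most protons pulls it in tightest. Nuclear charges: Si4+ (Z=14), Al3+ (Z=13), Mg2+ (Z=12), Na+ (Z=11), F- (Z=9), O2- (Z=8). Highest Z is smallest.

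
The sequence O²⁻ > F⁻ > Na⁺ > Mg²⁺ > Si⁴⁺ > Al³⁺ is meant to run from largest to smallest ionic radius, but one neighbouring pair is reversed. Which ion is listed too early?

Check each adjacent pair. Si⁴⁺ and Al³⁺ are reversed: both have 10 electrons but Z(Si)=14 > Z(Al)=13, so Si⁴⁺ should be the smaller of the two. No other neighbouring pair contradicts the periodic trends, so Si⁴⁺ is the ion listed too early.

Si⁴⁺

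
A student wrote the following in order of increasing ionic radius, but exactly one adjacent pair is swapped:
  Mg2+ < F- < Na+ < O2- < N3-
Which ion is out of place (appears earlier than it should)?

Compare adjacent ions: Na+ and F- share 10 electrons; the higher nuclear charge on Na (Z=11) contracts it more, so Na+ < F- — yet in this increasing list F- sits before Na+. Nothing else is reversed, so F- should move one place to the right.

F-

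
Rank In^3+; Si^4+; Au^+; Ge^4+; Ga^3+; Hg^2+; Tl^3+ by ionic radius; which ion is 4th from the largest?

In^3+

Work out protons and electrons: Si^4+ has 10 e⁻ (Z=14), Ge^4+ has 28 e⁻ (Z=32), Ga^3+ has 28 e⁻ (Z=31), In^3+ has 46 e⁻ (Z=49), Tl^3+ has 78 e⁻ (Z=81), Hg^2+ has 78 e⁻ (Z=80), Au^+ has 78 e⁻ (Z=79). Si^4+ < Ge^4+ (same group, period 3 vs 4); Ge^4+ < Ga^3+ (isoelectronic, higher Z=32 is smaller); Ga^3+ < In^3+ (same group, period 4 vs 5); In^3+ < Tl^3+ (same group, period 5 vs 6); Tl^3+ < Hg^2+ (both 78 e⁻, Z=81>80); Hg^2+ < Au^+ (both 78 e⁻, Z=80>79).
So the order is Si^4+ < Ge^4+ < Ga^3+ < In^3+ < Tl^3+ < Hg^2+ < Au^+; the 4th-largest ion is In^3+.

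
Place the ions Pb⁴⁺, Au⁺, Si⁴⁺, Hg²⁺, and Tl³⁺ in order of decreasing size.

Au⁺ > Hg²⁺ > Tl³⁺ > Pb⁴⁺ > Si⁴⁺

Work out protons and electrons: Si⁴⁺ (Z=14, 10 e⁻), Pb⁴⁺ (Z=82, 78 e⁻), Tl³⁺ (Z=81, 78 e⁻), Hg²⁺ (Z=80, 78 e⁻), Au⁺ (Z=79, 78 e⁻). Si⁴⁺ < Pb⁴⁺ (same group, period 3 vs 6); Pb⁴⁺ < Tl³⁺ (isoelectronic, higher Z=82 is smaller); Tl³⁺ < Hg²⁺ (both 78 e⁻, Z=81>80); Hg²⁺ < Au⁺ (both 78 e⁻, Z=80>79).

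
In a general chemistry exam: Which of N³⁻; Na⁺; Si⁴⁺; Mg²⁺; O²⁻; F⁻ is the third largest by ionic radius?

F⁻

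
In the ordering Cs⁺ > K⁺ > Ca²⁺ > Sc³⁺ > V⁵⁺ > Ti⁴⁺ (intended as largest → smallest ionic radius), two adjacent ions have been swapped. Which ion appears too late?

Ti⁴⁺

Scanning neighbour by neighbour, only V⁵⁺/Ti⁴⁺ violates a trend: both have 18 electrons but Z(V)=23 > Z(Ti)=22, so V⁵⁺ should be the smaller of the two. That makes Ti⁴⁺ the one sitting a position late relative to where it belongs.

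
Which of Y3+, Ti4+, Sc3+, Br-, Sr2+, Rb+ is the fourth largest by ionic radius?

Y3+

Ti4+ (Z=22, 18 e⁻), Sc3+ (Z=21, 18 e⁻), Y3+ (Z=39, 36 e⁻), Sr2+ (Z=38, 36 e⁻), Rb+ (Z=37, 36 e⁻), Br- (Z=35, 36 e⁻). Ti4+ < Sc3+ (isoelectronic, higher Z=22 is smaller); Sc3+ < Y3+ (same group, period 4 vs 5); Y3+ < Sr2+ (both 36 e⁻, Z=39>38); Sr2+ < Rb+ (isoelectronic, higher Z=38 is smaller); Rb+ < Br- (both 36 e⁻, Z=37>35).
Full ascending order: Ti4+ < Sc3+ < Y3+ < Sr2+ < Rb+ < Br-. Counting from the largest, position 4 is Y3+.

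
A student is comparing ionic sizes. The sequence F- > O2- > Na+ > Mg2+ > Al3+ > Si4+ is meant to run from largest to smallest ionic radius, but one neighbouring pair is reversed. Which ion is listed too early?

The pair F-, O2- is the wrong way round — they are isoelectronic (10 e⁻) and F has more protons than O (9 vs 8), making F- smaller. All other adjacent pairs agree with periodic trends, so F- is the misplaced ion.

F-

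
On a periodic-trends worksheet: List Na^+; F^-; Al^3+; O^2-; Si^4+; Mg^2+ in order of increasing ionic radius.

Si^4+ < Al^3+ < Mg^2+ < Na^+ < F^- < O^2-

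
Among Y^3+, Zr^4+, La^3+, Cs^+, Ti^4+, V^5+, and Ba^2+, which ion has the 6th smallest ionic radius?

Ba^2+

Work out protons and electrons: V^5+: 18 e⁻, Z=23, Ti^4+: 18 e⁻, Z=22, Zr^4+: 36 e⁻, Z=40, Y^3+: 36 e⁻, Z=39, La^3+: 54 e⁻, Z=57, Ba^2+: 54 e⁻, Z=56, Cs^+: 54 e⁻, Z=55. V^5+ < Ti^4+ (both 18 e⁻, Z=23>22); Ti^4+ < Zr^4+ (same group, 1 shell fewer); Zr^4+ < Y^3+ (both 36 e⁻, Z=40>39); Y^3+ < La^3+ (same group, period 5 vs 6); La^3+ < Ba^2+ (isoelectronic, higher Z=57 is smaller); Ba^2+ < Cs^+ (isoelectronic, higher Z=56 is smaller).
So the order is V^5+ < Ti^4+ < Zr^4+ < Y^3+ < La^3+ < Ba^2+ < Cs^+; the 6th-smallest ion is Ba^2+.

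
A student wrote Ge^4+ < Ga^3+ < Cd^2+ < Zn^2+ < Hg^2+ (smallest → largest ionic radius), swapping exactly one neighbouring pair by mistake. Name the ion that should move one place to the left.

Zn^2+

Check each adjacent pair. Cd^2+ and Zn^2+ are reversed: Zn^2+ and Cd^2+ are in one column with the same charge; the lighter period-4 ion has one fewer shell and is smaller. No other neighbouring pair contradicts the periodic trends, so Zn^2+ is the ion listed too late.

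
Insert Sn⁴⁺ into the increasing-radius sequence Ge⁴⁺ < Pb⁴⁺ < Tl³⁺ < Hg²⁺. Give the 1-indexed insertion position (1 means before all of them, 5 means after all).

Work out protons and electrons: Ge⁴⁺ has 28 e⁻ (Z=32), Sn⁴⁺ has 46 e⁻ (Z=50), Pb⁴⁺ has 78 e⁻ (Z=82), Tl³⁺ has 78 e⁻ (Z=81), Hg²⁺ has 78 e⁻ (Z=80). Ge⁴⁺ < Sn⁴⁺ (same group, period 4 vs 5); Sn⁴⁺ < Pb⁴⁺ (same group, period 5 vs 6); Pb⁴⁺ < Tl³⁺ (both 78 e⁻, Z=82>81); Tl³⁺ < Hg²⁺ (isoelectronic, higher Z=81 is smaller).
The complete sequence is Ge⁴⁺ < Sn⁴⁺ < Pb⁴⁺ < Tl³⁺ < Hg²⁺. Sn⁴⁺ sits at position 2.

2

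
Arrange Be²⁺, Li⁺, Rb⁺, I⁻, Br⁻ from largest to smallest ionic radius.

I⁻ > Br⁻ > Rb⁺ > Li⁺ > Be²⁺

Be²⁺ has 2 e⁻ (Z=4), Li⁺ has 2 e⁻ (Z=3), Rb⁺ has 36 e⁻ (Z=37), Br⁻ has 36 e⁻ (Z=35), I⁻ has 54 e⁻ (Z=53). Be²⁺ < Li⁺ (isoelectronic, higher Z=4 is smaller); Li⁺ < Rb⁺ (same group, period 2 vs 5); Rb⁺ < Br⁻ (isoelectronic, higher Z=37 is smaller); Br⁻ < I⁻ (same group, 1 shell fewer).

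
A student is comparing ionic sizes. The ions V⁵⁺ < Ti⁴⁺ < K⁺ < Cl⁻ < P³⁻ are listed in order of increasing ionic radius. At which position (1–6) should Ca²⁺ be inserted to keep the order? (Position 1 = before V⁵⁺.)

Isoelectronic series (18 e⁻ each). Size is set by nuclear charge: more protons means a smaller ion. V⁵⁺ (Z=23), Ti⁴⁺ (Z=22), Ca²⁺ (Z=20), K⁺ (Z=19), Cl⁻ (Z=17), P³⁻ (Z=15).
Merged order: V⁵⁺ < Ti⁴⁺ < Ca²⁺ < K⁺ < Cl⁻ < P³⁻ — Ca²⁺ is number 3.

3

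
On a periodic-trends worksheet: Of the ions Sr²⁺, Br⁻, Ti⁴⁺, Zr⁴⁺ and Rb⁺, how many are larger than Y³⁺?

Tabulating Z and e⁻: Ti⁴⁺ (Z=22, 18 e⁻), Zr⁴⁺ (Z=40, 36 e⁻), Y³⁺ (Z=39, 36 e⁻), Sr²⁺ (Z=38, 36 e⁻), Rb⁺ (Z=37, 36 e⁻), Br⁻ (Z=35, 36 e⁻). Ti⁴⁺ < Zr⁴⁺ (same group, period 4 vs 5); Zr⁴⁺ < Y³⁺ (isoelectronic, higher Z=40 is smaller); Y³⁺ < Sr²⁺ (isoelectronic, higher Z=39 is smaller); Sr²⁺ < Rb⁺ (both 36 e⁻, Z=38>37); Rb⁺ < Br⁻ (isoelectronic, higher Z=37 is smaller).
Placing each against Y³⁺: smaller — Ti⁴⁺, Zr⁴⁺; larger — Sr²⁺, Rb⁺, Br⁻. Count: 3.

3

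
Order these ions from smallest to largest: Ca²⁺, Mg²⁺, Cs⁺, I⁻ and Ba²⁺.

Mg²⁺ < Ca²⁺ < Ba²⁺ < Cs⁺ < I⁻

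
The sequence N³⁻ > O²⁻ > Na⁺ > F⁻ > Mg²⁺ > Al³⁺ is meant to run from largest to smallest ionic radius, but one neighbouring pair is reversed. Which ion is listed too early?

Na⁺

Scanning neighbour by neighbour, only Na⁺/F⁻ violates a trend: they are isoelectronic (10 e⁻) and Na has more protons than F (11 vs 9), making Na⁺ smaller. That makes Na⁺ the one sitting a position early relative to where it belongs.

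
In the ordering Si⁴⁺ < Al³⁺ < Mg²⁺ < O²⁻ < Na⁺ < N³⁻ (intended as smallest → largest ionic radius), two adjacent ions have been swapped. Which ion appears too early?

O²⁻

The pair O²⁻, Na⁺ is the wrong way round — Na⁺ and O²⁻ share 10 electrons; the higher nuclear charge on Na (Z=11) contracts it more, so Na⁺ < O²⁻. All other adjacent pairs agree with periodic trends, so O²⁻ is the misplaced ion.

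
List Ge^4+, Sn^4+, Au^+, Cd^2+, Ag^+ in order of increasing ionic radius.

Tabulating Z and e⁻: Ge^4+ has 28 e⁻ (Z=32), Sn^4+ has 46 e⁻ (Z=50), Cd^2+ has 46 e⁻ (Z=48), Ag^+ has 46 e⁻ (Z=47), Au^+ has 78 e⁻ (Z=79). Ge^4+ < Sn^4+ (same group, 1 shell fewer); Sn^4+ < Cd^2+ (isoelectronic, higher Z=50 is smaller); Cd^2+ < Ag^+ (isoelectronic, higher Z=48 is smaller); Ag^+ < Au^+ (same group, period 5 vs 6).

Ge^4+ < Sn^4+ < Cd^2+ < Ag^+ < Au^+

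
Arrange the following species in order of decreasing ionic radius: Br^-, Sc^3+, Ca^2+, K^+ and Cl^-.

Electron counts and nuclear charges: Sc^3+ has 18 e⁻ (Z=21), Ca^2+ has 18 e⁻ (Z=20), K^+ has 18 e⁻ (Z=19), Cl^- has 18 e⁻ (Z=17), Br^- has 36 e⁻ (Z=35). Sc^3+ < Ca^2+ (isoelectronic, higher Z=21 is smaller); Ca^2+ < K^+ (isoelectronic, higher Z=20 is smaller); K^+ < Cl^- (both 18 e⁻, Z=19>17); Cl^- < Br^- (same group, period 3 vs 4).

Br^- > Cl^- > K^+ > Ca^2+ > Sc^3+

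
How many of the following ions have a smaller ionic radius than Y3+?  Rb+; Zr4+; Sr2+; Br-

1

These species are isoelectronic with 36 electrons. The only difference is the number of protons: Zr4+ (Z=40), Y3+ (Z=39), Sr2+ (Z=38), Rb+ (Z=37), Br- (Z=35). The strongest nuclear pull (Zr4+) gives the smallest ion.
Relative to Y3+, the ions that are smaller are Zr4+. So 1 is smaller.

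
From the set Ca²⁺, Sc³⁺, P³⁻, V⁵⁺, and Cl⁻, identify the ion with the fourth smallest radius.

Cl⁻

Isoelectronic series (18 e⁻ each). Size is set by nuclear charge: more protons means a smaller ion. V⁵⁺ (Z=23), Sc³⁺ (Z=21), Ca²⁺ (Z=20), Cl⁻ (Z=17), P³⁻ (Z=15).
Full ascending order: V⁵⁺ < Sc³⁺ < Ca²⁺ < Cl⁻ < P³⁻. Counting from the smallest, position 4 is Cl⁻.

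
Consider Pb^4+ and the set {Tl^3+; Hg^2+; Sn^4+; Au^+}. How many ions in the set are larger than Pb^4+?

3

Sn^4+ (Z=50, 46 e⁻), Pb^4+ (Z=82, 78 e⁻), Tl^3+ (Z=81, 78 e⁻), Hg^2+ (Z=80, 78 e⁻), Au^+ (Z=79, 78 e⁻). Sn^4+ < Pb^4+ (same group, 1 shell fewer); Pb^4+ < Tl^3+ (both 78 e⁻, Z=82>81); Tl^3+ < Hg^2+ (isoelectronic, higher Z=81 is smaller); Hg^2+ < Au^+ (isoelectronic, higher Z=80 is smaller).
Placing each against Pb^4+: smaller — Sn^4+; larger — Tl^3+, Hg^2+, Au^+. Count: 3.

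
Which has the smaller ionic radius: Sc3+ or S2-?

Sc3+

All of these have 18 electrons (isoelectronic). With the same electron cloud, the ion with the most protons pulls it in tightest. Nuclear charges: Sc3+ (Z=21), S2- (Z=16). Highest Z is smallest.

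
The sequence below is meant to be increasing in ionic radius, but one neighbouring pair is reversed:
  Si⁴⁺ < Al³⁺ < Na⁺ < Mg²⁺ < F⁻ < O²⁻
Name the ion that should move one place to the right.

Na⁺

Scanning neighbour by neighbour, only Na⁺/Mg²⁺ violates a trend: both have 10 electrons but Z(Mg)=12 > Z(Na)=11, so Mg²⁺ should be the smaller of the two. That makes Na⁺ the one sitting a position early relative to where it belongs.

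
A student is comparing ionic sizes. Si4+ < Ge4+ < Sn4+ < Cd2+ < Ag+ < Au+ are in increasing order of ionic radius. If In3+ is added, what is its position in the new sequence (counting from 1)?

4

Tabulating Z and e⁻: Si4+ has 10 e⁻ (Z=14), Ge4+ has 28 e⁻ (Z=32), Sn4+ has 46 e⁻ (Z=50), In3+ has 46 e⁻ (Z=49), Cd2+ has 46 e⁻ (Z=48), Ag+ has 46 e⁻ (Z=47), Au+ has 78 e⁻ (Z=79). Si4+ < Ge4+ (same group, period 3 vs 4); Ge4+ < Sn4+ (same group, period 4 vs 5); Sn4+ < In3+ (both 46 e⁻, Z=50>49); In3+ < Cd2+ (isoelectronic, higher Z=49 is smaller); Cd2+ < Ag+ (both 46 e⁻, Z=48>47); Ag+ < Au+ (same group, 1 shell fewer).
Putting In3+ in gives Si4+ < Ge4+ < Sn4+ < In3+ < Cd2+ < Ag+ < Au+; it lands at slot 4.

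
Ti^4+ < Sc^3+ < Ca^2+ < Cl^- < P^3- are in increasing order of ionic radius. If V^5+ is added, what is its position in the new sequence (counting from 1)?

Each ion has 18 electrons. The ranking follows nuclear charge in reverse — greater Z gives a smaller radius. V^5+ (Z=23), Ti^4+ (Z=22), Sc^3+ (Z=21), Ca^2+ (Z=20), Cl^- (Z=17), P^3- (Z=15).
The complete sequence is V^5+ < Ti^4+ < Sc^3+ < Ca^2+ < Cl^- < P^3-. V^5+ sits at position 1.

1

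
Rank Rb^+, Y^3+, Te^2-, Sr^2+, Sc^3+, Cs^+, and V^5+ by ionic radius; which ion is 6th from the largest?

Sc^3+

Work out protons and electrons: V^5+ has 18 e⁻ (Z=23), Sc^3+ has 18 e⁻ (Z=21), Y^3+ has 36 e⁻ (Z=39), Sr^2+ has 36 e⁻ (Z=38), Rb^+ has 36 e⁻ (Z=37), Cs^+ has 54 e⁻ (Z=55), Te^2- has 54 e⁻ (Z=52). V^5+ < Sc^3+ (both 18 e⁻, Z=23>21); Sc^3+ < Y^3+ (same group, 1 shell fewer); Y^3+ < Sr^2+ (isoelectronic, higher Z=39 is smaller); Sr^2+ < Rb^+ (both 36 e⁻, Z=38>37); Rb^+ < Cs^+ (same group, period 5 vs 6); Cs^+ < Te^2- (isoelectronic, higher Z=55 is smaller).
Full ascending order: V^5+ < Sc^3+ < Y^3+ < Sr^2+ < Rb^+ < Cs^+ < Te^2-. Counting from the largest, position 6 is Sc^3+.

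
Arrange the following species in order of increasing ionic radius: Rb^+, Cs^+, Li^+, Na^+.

Li^+ < Na^+ < Rb^+ < Cs^+

Same group, same charge. Going down the group adds an extra shell of electrons, so the ion gets larger: Li^+ is highest in the group and smallest.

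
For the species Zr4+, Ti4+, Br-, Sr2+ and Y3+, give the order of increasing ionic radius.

Tabulating Z and e⁻: Ti4+ (Z=22, 18 e⁻), Zr4+ (Z=40, 36 e⁻), Y3+ (Z=39, 36 e⁻), Sr2+ (Z=38, 36 e⁻), Br- (Z=35, 36 e⁻). Ti4+ < Zr4+ (same group, 1 shell fewer); Zr4+ < Y3+ (both 36 e⁻, Z=40>39); Y3+ < Sr2+ (isoelectronic, higher Z=39 is smaller); Sr2+ < Br- (both 36 e⁻, Z=38>35).

Ti4+ < Zr4+ < Y3+ < Sr2+ < Br-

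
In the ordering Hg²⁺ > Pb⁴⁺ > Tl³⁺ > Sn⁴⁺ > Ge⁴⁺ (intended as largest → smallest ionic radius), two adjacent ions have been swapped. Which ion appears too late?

Tl³⁺

Compare adjacent ions: Pb⁴⁺ and Tl³⁺ share 78 electrons; the higher nuclear charge on Pb (Z=82) contracts it more, so Pb⁴⁺ < Tl³⁺ — yet in this decreasing list Pb⁴⁺ sits before Tl³⁺. Nothing else is reversed, so Tl³⁺ should move one place to the left.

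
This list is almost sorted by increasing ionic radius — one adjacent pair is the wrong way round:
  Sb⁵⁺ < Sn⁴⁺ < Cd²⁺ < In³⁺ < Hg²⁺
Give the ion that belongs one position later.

The pair Cd²⁺, In³⁺ is the wrong way round — both have 46 electrons but Z(In)=49 > Z(Cd)=48, so In³⁺ should be the smaller of the two. All other adjacent pairs agree with periodic trends, so Cd²⁺ is the misplaced ion.

Cd²⁺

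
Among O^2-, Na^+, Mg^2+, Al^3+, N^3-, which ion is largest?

N^3-

Each ion has 10 electrons. The ranking follows nuclear charge in reverse — greater Z gives a smaller radius. Al^3+ (Z=13), Mg^2+ (Z=12), Na^+ (Z=11), O^2- (Z=8), N^3- (Z=7).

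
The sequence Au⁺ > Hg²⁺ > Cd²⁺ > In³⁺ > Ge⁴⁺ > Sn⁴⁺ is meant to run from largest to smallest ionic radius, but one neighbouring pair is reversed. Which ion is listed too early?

The pair Ge⁴⁺, Sn⁴⁺ is the wrong way round — same group and charge — period 4 sits above period 5, so Ge⁴⁺ is smaller. All other adjacent pairs agree with periodic trends, so Ge⁴⁺ is the misplaced ion.

Ge⁴⁺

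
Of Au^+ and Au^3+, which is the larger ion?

Same element, different charge: the more highly charged cation has fewer electrons and a greater effective nuclear charge per electron, making Au^3+ the smallest.

Au^+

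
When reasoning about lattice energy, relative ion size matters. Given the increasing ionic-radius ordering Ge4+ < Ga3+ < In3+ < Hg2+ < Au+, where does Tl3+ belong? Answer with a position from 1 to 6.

4

Ge4+: 28 e⁻, Z=32, Ga3+: 28 e⁻, Z=31, In3+: 46 e⁻, Z=49, Tl3+: 78 e⁻, Z=81, Hg2+: 78 e⁻, Z=80, Au+: 78 e⁻, Z=79. Ge4+ < Ga3+ (isoelectronic, higher Z=32 is smaller); Ga3+ < In3+ (same group, 1 shell fewer); In3+ < Tl3+ (same group, 1 shell fewer); Tl3+ < Hg2+ (both 78 e⁻, Z=81>80); Hg2+ < Au+ (both 78 e⁻, Z=80>79).
Putting Tl3+ in gives Ge4+ < Ga3+ < In3+ < Tl3+ < Hg2+ < Au+; it lands at slot 4.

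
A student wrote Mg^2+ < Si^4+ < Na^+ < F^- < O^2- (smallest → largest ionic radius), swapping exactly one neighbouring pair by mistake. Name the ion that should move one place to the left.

Si^4+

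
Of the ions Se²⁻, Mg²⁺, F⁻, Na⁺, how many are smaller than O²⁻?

3

Electron counts and nuclear charges: Mg²⁺ (Z=12, 10 e⁻), Na⁺ (Z=11, 10 e⁻), F⁻ (Z=9, 10 e⁻), O²⁻ (Z=8, 10 e⁻), Se²⁻ (Z=34, 36 e⁻). Mg²⁺ < Na⁺ (both 10 e⁻, Z=12>11); Na⁺ < F⁻ (isoelectronic, higher Z=11 is smaller); F⁻ < O²⁻ (both 10 e⁻, Z=9>8); O²⁻ < Se²⁻ (same group, 2 shells fewer).
Ordering all of them (including O²⁻) by radius gives Mg²⁺ < Na⁺ < F⁻ < O²⁻ < Se²⁻. That's 3.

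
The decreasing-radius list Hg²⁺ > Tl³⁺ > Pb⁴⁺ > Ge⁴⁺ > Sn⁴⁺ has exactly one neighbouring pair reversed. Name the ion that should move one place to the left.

Sn⁴⁺

Check each adjacent pair. Ge⁴⁺ and Sn⁴⁺ are reversed: same group and charge — period 4 sits above period 5, so Ge⁴⁺ is smaller. No other neighbouring pair contradicts the periodic trends, so Sn⁴⁺ is the ion listed too late.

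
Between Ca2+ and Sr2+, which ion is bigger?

Sr2+

These ions sit in one column with identical charge. Each step down the periodic table adds a principal shell, increasing the radius.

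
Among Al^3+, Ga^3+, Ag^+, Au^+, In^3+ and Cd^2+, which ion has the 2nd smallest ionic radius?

First list Z and electron count for each: Al^3+: 10 e⁻, Z=13, Ga^3+: 28 e⁻, Z=31, In^3+: 46 e⁻, Z=49, Cd^2+: 46 e⁻, Z=48, Ag^+: 46 e⁻, Z=47, Au^+: 78 e⁻, Z=79. Al^3+ < Ga^3+ (same group, 1 shell fewer); Ga^3+ < In^3+ (same group, period 4 vs 5); In^3+ < Cd^2+ (isoelectronic, higher Z=49 is smaller); Cd^2+ < Ag^+ (isoelectronic, higher Z=48 is smaller); Ag^+ < Au^+ (same group, period 5 vs 6).
Ordering: Al^3+ < Ga^3+ < In^3+ < Cd^2+ < Ag^+ < Au^+. The 2nd smallest is Ga^3+.

Ga^3+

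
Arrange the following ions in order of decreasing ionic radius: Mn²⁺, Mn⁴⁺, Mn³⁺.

Mn²⁺ > Mn³⁺ > Mn⁴⁺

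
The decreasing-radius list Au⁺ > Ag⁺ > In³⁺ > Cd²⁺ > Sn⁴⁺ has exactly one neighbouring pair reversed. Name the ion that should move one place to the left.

Cd²⁺

Compare adjacent ions: both have 46 electrons but Z(In)=49 > Z(Cd)=48, so In³⁺ should be the smaller of the two — yet in this decreasing list In³⁺ sits before Cd²⁺. Nothing else is reversed, so Cd²⁺ should move one place to the left.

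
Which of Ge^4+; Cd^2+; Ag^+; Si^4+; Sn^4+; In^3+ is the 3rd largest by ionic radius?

Work out protons and electrons: Si^4+ (Z=14, 10 e⁻), Ge^4+ (Z=32, 28 e⁻), Sn^4+ (Z=50, 46 e⁻), In^3+ (Z=49, 46 e⁻), Cd^2+ (Z=48, 46 e⁻), Ag^+ (Z=47, 46 e⁻). Si^4+ < Ge^4+ (same group, 1 shell fewer); Ge^4+ < Sn^4+ (same group, 1 shell fewer); Sn^4+ < In^3+ (isoelectronic, higher Z=50 is smaller); In^3+ < Cd^2+ (isoelectronic, higher Z=49 is smaller); Cd^2+ < Ag^+ (both 46 e⁻, Z=48>47).
That gives Si^4+ < Ge^4+ < Sn^4+ < In^3+ < Cd^2+ < Ag^+. From the largest end, number 3 is In^3+.

In^3+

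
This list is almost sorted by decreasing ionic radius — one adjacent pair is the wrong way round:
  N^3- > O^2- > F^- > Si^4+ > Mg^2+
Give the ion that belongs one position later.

Compare adjacent ions: both have 10 electrons but Z(Si)=14 > Z(Mg)=12, so Si^4+ should be the smaller of the two — yet in this decreasing list Si^4+ sits before Mg^2+. Nothing else is reversed, so Si^4+ should move one place to the right.

Si^4+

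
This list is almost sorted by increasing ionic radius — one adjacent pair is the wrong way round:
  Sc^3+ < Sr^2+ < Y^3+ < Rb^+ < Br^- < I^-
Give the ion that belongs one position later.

Check each adjacent pair. Sr^2+ and Y^3+ are reversed: Y^3+ and Sr^2+ share 36 electrons; the higher nuclear charge on Y (Z=39) contracts it more, so Y^3+ < Sr^2+. No other neighbouring pair contradicts the periodic trends, so Sr^2+ is the ion listed too early.

Sr^2+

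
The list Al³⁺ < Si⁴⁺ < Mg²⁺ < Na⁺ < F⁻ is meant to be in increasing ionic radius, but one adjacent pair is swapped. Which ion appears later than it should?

Si⁴⁺

Check each adjacent pair. Al³⁺ and Si⁴⁺ are reversed: both have 10 electrons but Z(Si)=14 > Z(Al)=13, so Si⁴⁺ should be the smaller of the two. No other neighbouring pair contradicts the periodic trends, so Si⁴⁺ is the ion listed too late.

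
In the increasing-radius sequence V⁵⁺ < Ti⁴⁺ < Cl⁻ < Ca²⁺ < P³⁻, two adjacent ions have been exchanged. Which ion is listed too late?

Compare adjacent ions: they are isoelectronic (18 e⁻) and Ca has more protons than Cl (20 vs 17), making Ca²⁺ smaller — yet in this increasing list Cl⁻ sits before Ca²⁺. Nothing else is reversed, so Ca²⁺ should move one place to the left.

Ca²⁺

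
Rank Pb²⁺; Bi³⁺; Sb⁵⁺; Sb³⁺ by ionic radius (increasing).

Tabulating Z and e⁻: Sb⁵⁺ has 46 e⁻ (Z=51), Sb³⁺ has 48 e⁻ (Z=51), Bi³⁺ has 80 e⁻ (Z=83), Pb²⁺ has 80 e⁻ (Z=82). Sb⁵⁺ < Sb³⁺ (higher charge on the same element); Sb³⁺ < Bi³⁺ (same group, 1 shell fewer); Bi³⁺ < Pb²⁺ (isoelectronic, higher Z=83 is smaller).

Sb⁵⁺ < Sb³⁺ < Bi³⁺ < Pb²⁺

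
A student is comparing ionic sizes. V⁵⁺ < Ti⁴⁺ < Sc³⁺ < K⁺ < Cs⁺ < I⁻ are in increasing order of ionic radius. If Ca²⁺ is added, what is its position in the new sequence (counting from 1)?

4

Electron counts and nuclear charges: V⁵⁺ (Z=23, 18 e⁻), Ti⁴⁺ (Z=22, 18 e⁻), Sc³⁺ (Z=21, 18 e⁻), Ca²⁺ (Z=20, 18 e⁻), K⁺ (Z=19, 18 e⁻), Cs⁺ (Z=55, 54 e⁻), I⁻ (Z=53, 54 e⁻). V⁵⁺ < Ti⁴⁺ (isoelectronic, higher Z=23 is smaller); Ti⁴⁺ < Sc³⁺ (isoelectronic, higher Z=22 is smaller); Sc³⁺ < Ca²⁺ (both 18 e⁻, Z=21>20); Ca²⁺ < K⁺ (both 18 e⁻, Z=20>19); K⁺ < Cs⁺ (same group, 2 shells fewer); Cs⁺ < I⁻ (both 54 e⁻, Z=55>53).
Merged order: V⁵⁺ < Ti⁴⁺ < Sc³⁺ < Ca²⁺ < K⁺ < Cs⁺ < I⁻ — Ca²⁺ is number 4.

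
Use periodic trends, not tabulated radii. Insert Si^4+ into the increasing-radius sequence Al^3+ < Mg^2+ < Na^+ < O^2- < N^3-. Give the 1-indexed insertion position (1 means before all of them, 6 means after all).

1

These species are isoelectronic with 10 electrons. The only difference is the number of protons: Si^4+ (Z=14), Al^3+ (Z=13), Mg^2+ (Z=12), Na^+ (Z=11), O^2- (Z=8), N^3- (Z=7). The strongest nuclear pull (Si^4+) gives the smallest ion.
Merged order: Si^4+ < Al^3+ < Mg^2+ < Na^+ < O^2- < N^3- — Si^4+ is number 1.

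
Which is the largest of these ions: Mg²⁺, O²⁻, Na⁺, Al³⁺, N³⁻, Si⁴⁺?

N³⁻

These species are isoelectronic with 10 electrons. The only difference is the number of protons: Si⁴⁺ (Z=14), Al³⁺ (Z=13), Mg²⁺ (Z=12), Na⁺ (Z=11), O²⁻ (Z=8), N³⁻ (Z=7). The strongest nuclear pull (Si⁴⁺) gives the smallest ion.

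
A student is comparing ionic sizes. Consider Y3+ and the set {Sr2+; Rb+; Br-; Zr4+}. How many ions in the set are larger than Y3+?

All of these have 36 electrons (isoelectronic). With the same electron cloud, the ion with the most protons pulls it in tightest. Nuclear charges: Zr4+ (Z=40), Y3+ (Z=39), Sr2+ (Z=38), Rb+ (Z=37), Br- (Z=35). Highest Z is smallest.
Ordering all of them (including Y3+) by radius gives Zr4+ < Y3+ < Sr2+ < Rb+ < Br-. Count: 3.

3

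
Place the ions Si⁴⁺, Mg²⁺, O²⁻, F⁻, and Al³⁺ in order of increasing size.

Each ion has 10 electrons. The ranking follows nuclear charge in reverse — greater Z gives a smaller radius. Si⁴⁺ (Z=14), Al³⁺ (Z=13), Mg²⁺ (Z=12), F⁻ (Z=9), O²⁻ (Z=8).

Si⁴⁺ < Al³⁺ < Mg²⁺ < F⁻ < O²⁻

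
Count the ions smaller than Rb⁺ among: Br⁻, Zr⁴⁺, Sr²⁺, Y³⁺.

Isoelectronic series (36 e⁻ each). Size is set by nuclear charge: more protons means a smaller ion. Zr⁴⁺ (Z=40), Y³⁺ (Z=39), Sr²⁺ (Z=38), Rb⁺ (Z=37), Br⁻ (Z=35).
Ordering all of them (including Rb⁺) by radius gives Zr⁴⁺ < Y³⁺ < Sr²⁺ < Rb⁺ < Br⁻. Count: 3.

3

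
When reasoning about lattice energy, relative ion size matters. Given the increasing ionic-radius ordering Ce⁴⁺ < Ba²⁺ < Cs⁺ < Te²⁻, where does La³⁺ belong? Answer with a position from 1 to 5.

Isoelectronic series (54 e⁻ each). Size is set by nuclear charge: more protons means a smaller ion. Ce⁴⁺ (Z=58), La³⁺ (Z=57), Ba²⁺ (Z=56), Cs⁺ (Z=55), Te²⁻ (Z=52).
Putting La³⁺ in gives Ce⁴⁺ < La³⁺ < Ba²⁺ < Cs⁺ < Te²⁻; it lands at slot 2.

2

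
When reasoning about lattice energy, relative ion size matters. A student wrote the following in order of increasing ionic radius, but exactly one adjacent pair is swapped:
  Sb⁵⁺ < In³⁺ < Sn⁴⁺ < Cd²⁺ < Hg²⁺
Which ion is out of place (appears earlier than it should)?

In³⁺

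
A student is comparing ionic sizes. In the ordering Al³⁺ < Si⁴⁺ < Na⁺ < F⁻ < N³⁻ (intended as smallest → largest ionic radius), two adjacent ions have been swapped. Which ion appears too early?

Al³⁺

The pair Al³⁺, Si⁴⁺ is the wrong way round — they are isoelectronic (10 e⁻) and Si has more protons than Al (14 vs 13), making Si⁴⁺ smaller. All other adjacent pairs agree with periodic trends, so Al³⁺ is the misplaced ion.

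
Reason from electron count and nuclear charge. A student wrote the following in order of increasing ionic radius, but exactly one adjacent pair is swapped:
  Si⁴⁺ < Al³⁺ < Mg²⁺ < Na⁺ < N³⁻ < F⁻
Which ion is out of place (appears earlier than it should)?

N³⁻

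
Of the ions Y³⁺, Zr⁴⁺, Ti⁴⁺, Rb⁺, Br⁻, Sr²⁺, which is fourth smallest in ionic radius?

First list Z and electron count for each: Ti⁴⁺ has 18 e⁻ (Z=22), Zr⁴⁺ has 36 e⁻ (Z=40), Y³⁺ has 36 e⁻ (Z=39), Sr²⁺ has 36 e⁻ (Z=38), Rb⁺ has 36 e⁻ (Z=37), Br⁻ has 36 e⁻ (Z=35). Ti⁴⁺ < Zr⁴⁺ (same group, period 4 vs 5); Zr⁴⁺ < Y³⁺ (isoelectronic, higher Z=40 is smaller); Y³⁺ < Sr²⁺ (isoelectronic, higher Z=39 is smaller); Sr²⁺ < Rb⁺ (isoelectronic, higher Z=38 is smaller); Rb⁺ < Br⁻ (isoelectronic, higher Z=37 is smaller).
Full ascending order: Ti⁴⁺ < Zr⁴⁺ < Y³⁺ < Sr²⁺ < Rb⁺ < Br⁻. Counting from the smallest, position 4 is Sr²⁺.

Sr²⁺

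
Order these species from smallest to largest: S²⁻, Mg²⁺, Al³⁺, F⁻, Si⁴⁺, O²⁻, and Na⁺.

Si⁴⁺ < Al³⁺ < Mg²⁺ < Na⁺ < F⁻ < O²⁻ < S²⁻

Electron counts and nuclear charges: Si⁴⁺ (Z=14, 10 e⁻), Al³⁺ (Z=13, 10 e⁻), Mg²⁺ (Z=12, 10 e⁻), Na⁺ (Z=11, 10 e⁻), F⁻ (Z=9, 10 e⁻), O²⁻ (Z=8, 10 e⁻), S²⁻ (Z=16, 18 e⁻). Si⁴⁺ < Al³⁺ (isoelectronic, higher Z=14 is smaller); Al³⁺ < Mg²⁺ (both 10 e⁻, Z=13>12); Mg²⁺ < Na⁺ (isoelectronic, higher Z=12 is smaller); Na⁺ < F⁻ (both 10 e⁻, Z=11>9); F⁻ < O²⁻ (isoelectronic, higher Z=9 is smaller); O²⁻ < S²⁻ (same group, 1 shell fewer).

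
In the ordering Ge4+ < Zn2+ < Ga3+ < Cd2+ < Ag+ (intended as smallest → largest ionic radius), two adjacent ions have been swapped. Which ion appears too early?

Zn2+

The pair Zn2+, Ga3+ is the wrong way round — both have 28 electrons but Z(Ga)=31 > Z(Zn)=30, so Ga3+ should be the smaller of the two. All other adjacent pairs agree with periodic trends, so Zn2+ is the misplaced ion.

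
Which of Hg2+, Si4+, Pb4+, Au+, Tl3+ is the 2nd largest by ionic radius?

Hg2+

Tabulating Z and e⁻: Si4+ (Z=14, 10 e⁻), Pb4+ (Z=82, 78 e⁻), Tl3+ (Z=81, 78 e⁻), Hg2+ (Z=80, 78 e⁻), Au+ (Z=79, 78 e⁻). Si4+ < Pb4+ (same group, period 3 vs 6); Pb4+ < Tl3+ (both 78 e⁻, Z=82>81); Tl3+ < Hg2+ (isoelectronic, higher Z=81 is smaller); Hg2+ < Au+ (isoelectronic, higher Z=80 is smaller).
Full ascending order: Si4+ < Pb4+ < Tl3+ < Hg2+ < Au+. Counting from the largest, position 2 is Hg2+.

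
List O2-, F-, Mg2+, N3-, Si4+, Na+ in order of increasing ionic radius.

These species are isoelectronic with 10 electrons. The only difference is the number of protons: Si4+ (Z=14), Mg2+ (Z=12), Na+ (Z=11), F- (Z=9), O2- (Z=8), N3- (Z=7). The strongest nuclear pull (Si4+) gives the smallest ion.

Si4+ < Mg2+ < Na+ < F- < O2- < N3-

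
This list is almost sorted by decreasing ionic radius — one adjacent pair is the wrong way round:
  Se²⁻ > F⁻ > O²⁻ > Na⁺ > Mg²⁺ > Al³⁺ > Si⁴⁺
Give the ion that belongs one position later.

Compare adjacent ions: they are isoelectronic (10 e⁻) and F has more protons than O (9 vs 8), making F⁻ smaller — yet in this decreasing list F⁻ sits before O²⁻. Nothing else is reversed, so F⁻ should move one place to the right.

F⁻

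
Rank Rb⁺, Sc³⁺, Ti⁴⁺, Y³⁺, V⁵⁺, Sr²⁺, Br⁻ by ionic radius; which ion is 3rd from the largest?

Tabulating Z and e⁻: V⁵⁺ (Z=23, 18 e⁻), Ti⁴⁺ (Z=22, 18 e⁻), Sc³⁺ (Z=21, 18 e⁻), Y³⁺ (Z=39, 36 e⁻), Sr²⁺ (Z=38, 36 e⁻), Rb⁺ (Z=37, 36 e⁻), Br⁻ (Z=35, 36 e⁻). V⁵⁺ < Ti⁴⁺ (both 18 e⁻, Z=23>22); Ti⁴⁺ < Sc³⁺ (both 18 e⁻, Z=22>21); Sc³⁺ < Y³⁺ (same group, 1 shell fewer); Y³⁺ < Sr²⁺ (isoelectronic, higher Z=39 is smaller); Sr²⁺ < Rb⁺ (both 36 e⁻, Z=38>37); Rb⁺ < Br⁻ (isoelectronic, higher Z=37 is smaller).
So the order is V⁵⁺ < Ti⁴⁺ < Sc³⁺ < Y³⁺ < Sr²⁺ < Rb⁺ < Br⁻; the 3rd-largest ion is Sr²⁺.

Sr²⁺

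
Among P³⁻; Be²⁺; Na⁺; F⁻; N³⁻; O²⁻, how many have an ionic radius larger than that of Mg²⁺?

5

Work out protons and electrons: Be²⁺: 2 e⁻, Z=4, Mg²⁺: 10 e⁻, Z=12, Na⁺: 10 e⁻, Z=11, F⁻: 10 e⁻, Z=9, O²⁻: 10 e⁻, Z=8, N³⁻: 10 e⁻, Z=7, P³⁻: 18 e⁻, Z=15. Be²⁺ < Mg²⁺ (same group, 1 shell fewer); Mg²⁺ < Na⁺ (both 10 e⁻, Z=12>11); Na⁺ < F⁻ (isoelectronic, higher Z=11 is smaller); F⁻ < O²⁻ (isoelectronic, higher Z=9 is smaller); O²⁻ < N³⁻ (isoelectronic, higher Z=8 is smaller); N³⁻ < P³⁻ (same group, 1 shell fewer).
Ordering all of them (including Mg²⁺) by radius gives Be²⁺ < Mg²⁺ < Na⁺ < F⁻ < O²⁻ < N³⁻ < P³⁻. Count: 5.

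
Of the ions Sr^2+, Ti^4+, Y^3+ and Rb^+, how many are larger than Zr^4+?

3

Ti^4+ (Z=22, 18 e⁻), Zr^4+ (Z=40, 36 e⁻), Y^3+ (Z=39, 36 e⁻), Sr^2+ (Z=38, 36 e⁻), Rb^+ (Z=37, 36 e⁻). Ti^4+ < Zr^4+ (same group, period 4 vs 5); Zr^4+ < Y^3+ (both 36 e⁻, Z=40>39); Y^3+ < Sr^2+ (isoelectronic, higher Z=39 is smaller); Sr^2+ < Rb^+ (both 36 e⁻, Z=38>37).
Ordering all of them (including Zr^4+) by radius gives Ti^4+ < Zr^4+ < Y^3+ < Sr^2+ < Rb^+. Count: 3.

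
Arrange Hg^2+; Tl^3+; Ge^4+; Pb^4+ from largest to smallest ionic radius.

Ge^4+ has 28 e⁻ (Z=32), Pb^4+ has 78 e⁻ (Z=82), Tl^3+ has 78 e⁻ (Z=81), Hg^2+ has 78 e⁻ (Z=80). Ge^4+ < Pb^4+ (same group, 2 shells fewer); Pb^4+ < Tl^3+ (both 78 e⁻, Z=82>81); Tl^3+ < Hg^2+ (isoelectronic, higher Z=81 is smaller).

Hg^2+ > Tl^3+ > Pb^4+ > Ge^4+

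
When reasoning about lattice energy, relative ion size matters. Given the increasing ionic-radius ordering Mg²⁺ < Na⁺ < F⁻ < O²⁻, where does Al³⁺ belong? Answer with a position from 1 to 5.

1

Each ion has 10 electrons. The ranking follows nuclear charge in reverse — greater Z gives a smaller radius. Al³⁺ (Z=13), Mg²⁺ (Z=12), Na⁺ (Z=11), F⁻ (Z=9), O²⁻ (Z=8).
With Al³⁺ included the full order is Al³⁺ < Mg²⁺ < Na⁺ < F⁻ < O²⁻, so it takes position 1.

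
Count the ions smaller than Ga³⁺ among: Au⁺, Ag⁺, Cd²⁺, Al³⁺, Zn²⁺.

1

Electron counts and nuclear charges: Al³⁺ has 10 e⁻ (Z=13), Ga³⁺ has 28 e⁻ (Z=31), Zn²⁺ has 28 e⁻ (Z=30), Cd²⁺ has 46 e⁻ (Z=48), Ag⁺ has 46 e⁻ (Z=47), Au⁺ has 78 e⁻ (Z=79). Al³⁺ < Ga³⁺ (same group, 1 shell fewer); Ga³⁺ < Zn²⁺ (isoelectronic, higher Z=31 is smaller); Zn²⁺ < Cd²⁺ (same group, 1 shell fewer); Cd²⁺ < Ag⁺ (isoelectronic, higher Z=48 is smaller); Ag⁺ < Au⁺ (same group, 1 shell fewer).
Overall: Al³⁺ < Ga³⁺ < Zn²⁺ < Cd²⁺ < Ag⁺ < Au⁺. Ga³⁺ has 1 below it and 4 above. Count: 1.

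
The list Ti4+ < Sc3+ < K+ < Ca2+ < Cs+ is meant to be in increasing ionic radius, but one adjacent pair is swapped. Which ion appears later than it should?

Ca2+

Compare adjacent ions: they are isoelectronic (18 e⁻) and Ca has more protons than K (20 vs 19), making Ca2+ smaller — yet in this increasing list K+ sits before Ca2+. Nothing else is reversed, so Ca2+ should move one place to the left.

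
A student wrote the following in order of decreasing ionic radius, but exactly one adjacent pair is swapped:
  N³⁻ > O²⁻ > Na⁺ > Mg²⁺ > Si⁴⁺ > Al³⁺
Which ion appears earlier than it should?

Si⁴⁺

Scanning neighbour by neighbour, only Si⁴⁺/Al³⁺ violates a trend: they are isoelectronic (10 e⁻) and Si has more protons than Al (14 vs 13), making Si⁴⁺ smaller. That makes Si⁴⁺ the one sitting a position early relative to where it belongs.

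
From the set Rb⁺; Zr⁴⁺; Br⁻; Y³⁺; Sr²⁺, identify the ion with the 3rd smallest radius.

Sr²⁺

All of these have 36 electrons (isoelectronic). With the same electron cloud, the ion with the most protons pulls it in tightest. Nuclear charges: Zr⁴⁺ (Z=40), Y³⁺ (Z=39), Sr²⁺ (Z=38), Rb⁺ (Z=37), Br⁻ (Z=35). Highest Z is smallest.
So the order is Zr⁴⁺ < Y³⁺ < Sr²⁺ < Rb⁺ < Br⁻; the 3rd-smallest ion is Sr²⁺.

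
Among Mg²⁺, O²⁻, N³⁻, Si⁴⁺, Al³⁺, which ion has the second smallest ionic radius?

All of these have 10 electrons (isoelectronic). With the same electron cloud, the ion with the most protons pulls it in tightest. Nuclear charges: Si⁴⁺ (Z=14), Al³⁺ (Z=13), Mg²⁺ (Z=12), O²⁻ (Z=8), N³⁻ (Z=7). Highest Z is smallest.
That gives Si⁴⁺ < Al³⁺ < Mg²⁺ < O²⁻ < N³⁻. From the smallest end, number 2 is Al³⁺.

Al³⁺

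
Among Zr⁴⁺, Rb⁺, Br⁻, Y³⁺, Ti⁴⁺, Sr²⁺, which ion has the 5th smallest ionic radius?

Rb⁺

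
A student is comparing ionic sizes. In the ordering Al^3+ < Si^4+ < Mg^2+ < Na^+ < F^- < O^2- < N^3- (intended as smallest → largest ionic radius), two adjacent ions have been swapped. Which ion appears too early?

Check each adjacent pair. Al^3+ and Si^4+ are reversed: both have 10 electrons but Z(Si)=14 > Z(Al)=13, so Si^4+ should be the smaller of the two. No other neighbouring pair contradicts the periodic trends, so Al^3+ is the ion listed too early.

Al^3+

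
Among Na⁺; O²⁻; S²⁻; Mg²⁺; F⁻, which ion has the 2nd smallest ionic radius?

Work out protons and electrons: Mg²⁺ (Z=12, 10 e⁻), Na⁺ (Z=11, 10 e⁻), F⁻ (Z=9, 10 e⁻), O²⁻ (Z=8, 10 e⁻), S²⁻ (Z=16, 18 e⁻). Mg²⁺ < Na⁺ (both 10 e⁻, Z=12>11); Na⁺ < F⁻ (both 10 e⁻, Z=11>9); F⁻ < O²⁻ (both 10 e⁻, Z=9>8); O²⁻ < S²⁻ (same group, period 2 vs 3).
Full ascending order: Mg²⁺ < Na⁺ < F⁻ < O²⁻ < S²⁻. Counting from the smallest, position 2 is Na⁺.

Na⁺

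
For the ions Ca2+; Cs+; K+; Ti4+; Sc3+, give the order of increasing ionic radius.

Electron counts and nuclear charges: Ti4+ (Z=22, 18 e⁻), Sc3+ (Z=21, 18 e⁻), Ca2+ (Z=20, 18 e⁻), K+ (Z=19, 18 e⁻), Cs+ (Z=55, 54 e⁻). Ti4+ < Sc3+ (both 18 e⁻, Z=22>21); Sc3+ < Ca2+ (both 18 e⁻, Z=21>20); Ca2+ < K+ (both 18 e⁻, Z=20>19); K+ < Cs+ (same group, period 4 vs 6).

Ti4+ < Sc3+ < Ca2+ < K+ < Cs+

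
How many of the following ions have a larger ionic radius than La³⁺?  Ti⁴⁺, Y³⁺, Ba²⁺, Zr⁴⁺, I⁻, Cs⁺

Ti⁴⁺ (Z=22, 18 e⁻), Zr⁴⁺ (Z=40, 36 e⁻), Y³⁺ (Z=39, 36 e⁻), La³⁺ (Z=57, 54 e⁻), Ba²⁺ (Z=56, 54 e⁻), Cs⁺ (Z=55, 54 e⁻), I⁻ (Z=53, 54 e⁻). Ti⁴⁺ < Zr⁴⁺ (same group, period 4 vs 5); Zr⁴⁺ < Y³⁺ (isoelectronic, higher Z=40 is smaller); Y³⁺ < La³⁺ (same group, 1 shell fewer); La³⁺ < Ba²⁺ (isoelectronic, higher Z=57 is smaller); Ba²⁺ < Cs⁺ (both 54 e⁻, Z=56>55); Cs⁺ < I⁻ (isoelectronic, higher Z=55 is smaller).
Overall: Ti⁴⁺ < Zr⁴⁺ < Y³⁺ < La³⁺ < Ba²⁺ < Cs⁺ < I⁻. La³⁺ has 3 below it and 3 above. So 3 are larger.

3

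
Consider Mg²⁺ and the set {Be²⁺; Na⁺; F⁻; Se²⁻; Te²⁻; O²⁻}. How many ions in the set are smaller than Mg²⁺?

First list Z and electron count for each: Be²⁺ has 2 e⁻ (Z=4), Mg²⁺ has 10 e⁻ (Z=12), Na⁺ has 10 e⁻ (Z=11), F⁻ has 10 e⁻ (Z=9), O²⁻ has 10 e⁻ (Z=8), Se²⁻ has 36 e⁻ (Z=34), Te²⁻ has 54 e⁻ (Z=52). Be²⁺ < Mg²⁺ (same group, period 2 vs 3); Mg²⁺ < Na⁺ (isoelectronic, higher Z=12 is smaller); Na⁺ < F⁻ (both 10 e⁻, Z=11>9); F⁻ < O²⁻ (isoelectronic, higher Z=9 is smaller); O²⁻ < Se²⁻ (same group, period 2 vs 4); Se²⁻ < Te²⁻ (same group, period 4 vs 5).
Relative to Mg²⁺, the ions that are smaller are Be²⁺. So 1 is smaller.

1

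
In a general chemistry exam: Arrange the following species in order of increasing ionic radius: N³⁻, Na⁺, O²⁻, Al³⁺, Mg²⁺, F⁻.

Al³⁺ < Mg²⁺ < Na⁺ < F⁻ < O²⁻ < N³⁻

Isoelectronic series (10 e⁻ each). Size is set by nuclear charge: more protons means a smaller ion. Al³⁺ (Z=13), Mg²⁺ (Z=12), Na⁺ (Z=11), F⁻ (Z=9), O²⁻ (Z=8), N³⁻ (Z=7).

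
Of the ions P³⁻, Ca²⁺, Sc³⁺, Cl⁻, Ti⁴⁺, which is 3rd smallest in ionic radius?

Ca²⁺

Isoelectronic series (18 e⁻ each). Size is set by nuclear charge: more protons means a smaller ion. Ti⁴⁺ (Z=22), Sc³⁺ (Z=21), Ca²⁺ (Z=20), Cl⁻ (Z=17), P³⁻ (Z=15).
Full ascending order: Ti⁴⁺ < Sc³⁺ < Ca²⁺ < Cl⁻ < P³⁻. Counting from the smallest, position 3 is Ca²⁺.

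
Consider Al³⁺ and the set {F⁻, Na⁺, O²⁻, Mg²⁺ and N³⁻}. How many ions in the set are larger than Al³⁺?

5

All of these have 10 electrons (isoelectronic). With the same electron cloud, the ion with the most protons pulls it in tightest. Nuclear charges: Al³⁺ (Z=13), Mg²⁺ (Z=12), Na⁺ (Z=11), F⁻ (Z=9), O²⁻ (Z=8), N³⁻ (Z=7). Highest Z is smallest.
Relative to Al³⁺, the ions that are larger are Mg²⁺, Na⁺, F⁻, O²⁻, N³⁻. That's 5.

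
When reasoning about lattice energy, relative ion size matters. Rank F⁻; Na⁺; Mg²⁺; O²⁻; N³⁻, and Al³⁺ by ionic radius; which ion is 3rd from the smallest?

Isoelectronic series (10 e⁻ each). Size is set by nuclear charge: more protons means a smaller ion. Al³⁺ (Z=13), Mg²⁺ (Z=12), Na⁺ (Z=11), F⁻ (Z=9), O²⁻ (Z=8), N³⁻ (Z=7).
So the order is Al³⁺ < Mg²⁺ < Na⁺ < F⁻ < O²⁻ < N³⁻; the 3rd-smallest ion is Na⁺.

Na⁺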